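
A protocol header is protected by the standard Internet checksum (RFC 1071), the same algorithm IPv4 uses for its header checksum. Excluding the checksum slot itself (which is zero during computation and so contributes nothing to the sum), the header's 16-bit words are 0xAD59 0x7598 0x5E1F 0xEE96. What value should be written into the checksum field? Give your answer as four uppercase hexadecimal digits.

9057

One's-complement addition (fold any carry out of bit 15 back into bit 0):
  0xAD59 + 0x7598 = 0x122F1 → wrap carry → 0x22F2
  0x22F2 + 0x5E1F = 0x08111
  0x8111 + 0xEE96 = 0x16FA7 → wrap carry → 0x6FA8
One's-complement sum = 0x6FA8.
Checksum = ~0x6FA8 & 0xFFFF = 0x9057.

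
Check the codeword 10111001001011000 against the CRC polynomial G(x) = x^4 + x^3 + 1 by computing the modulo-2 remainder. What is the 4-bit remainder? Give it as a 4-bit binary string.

0000

Modulo-2 division of 10111001001011000 by 11001:
  pos 0: 10111 XOR 11001 = 01110
  pos 1: 11100 XOR 11001 = 00101
  pos 3: 10101 XOR 11001 = 01100
  pos 4: 11000 XOR 11001 = 00001
  pos 8: 10101 XOR 11001 = 01100
  pos 9: 11001 XOR 11001 = 00000
Remainder = 0000 (zero — the frame passes the CRC check).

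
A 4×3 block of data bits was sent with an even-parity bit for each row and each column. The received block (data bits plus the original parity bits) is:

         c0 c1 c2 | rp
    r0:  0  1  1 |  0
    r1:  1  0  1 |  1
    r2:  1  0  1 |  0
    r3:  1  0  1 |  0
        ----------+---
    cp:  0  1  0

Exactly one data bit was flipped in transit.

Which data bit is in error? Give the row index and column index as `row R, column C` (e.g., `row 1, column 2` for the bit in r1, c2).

row 1, column 0

Recompute each row's even parity and compare to rp:
  r0: data parity 0, sent rp 0 → ok
  r1: data parity 0, sent rp 1 → mismatch
  r2: data parity 0, sent rp 0 → ok
  r3: data parity 0, sent rp 0 → ok
Recompute each column's even parity and compare to cp:
  c0: data parity 1, sent cp 0 → mismatch
  c1: data parity 1, sent cp 1 → ok
  c2: data parity 0, sent cp 0 → ok
Exactly one row (r1) and one column (c0) fail → the flipped bit is at their intersection.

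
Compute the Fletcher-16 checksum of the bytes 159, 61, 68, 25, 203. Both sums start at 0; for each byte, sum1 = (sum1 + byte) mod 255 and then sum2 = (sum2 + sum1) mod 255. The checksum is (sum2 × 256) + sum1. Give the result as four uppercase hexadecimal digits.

Running sums (mod 255):
  after byte 0 (159): sum1=159, sum2=159
  after byte 1 (61): sum1=220, sum2=124
  after byte 2 (68): sum1=33, sum2=157
  after byte 3 (25): sum1=58, sum2=215
  after byte 4 (203): sum1=6, sum2=221
Checksum = sum2·256 + sum1 = 221·256 + 6 = 56582 = 0xDD06.

DD06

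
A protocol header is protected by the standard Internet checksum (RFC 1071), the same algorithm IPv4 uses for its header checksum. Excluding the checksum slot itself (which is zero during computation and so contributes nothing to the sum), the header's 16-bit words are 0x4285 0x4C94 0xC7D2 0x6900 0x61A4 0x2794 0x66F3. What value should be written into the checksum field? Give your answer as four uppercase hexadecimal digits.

One's-complement addition (fold any carry out of bit 15 back into bit 0):
  0x4285 + 0x4C94 = 0x08F19
  0x8F19 + 0xC7D2 = 0x156EB → wrap carry → 0x56EC
  0x56EC + 0x6900 = 0x0BFEC
  0xBFEC + 0x61A4 = 0x12190 → wrap carry → 0x2191
  0x2191 + 0x2794 = 0x04925
  0x4925 + 0x66F3 = 0x0B018
One's-complement sum = 0xB018.
Checksum = ~0xB018 & 0xFFFF = 0x4FE7.

4FE7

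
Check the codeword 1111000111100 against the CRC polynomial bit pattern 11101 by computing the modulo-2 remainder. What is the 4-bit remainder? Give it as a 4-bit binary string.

0000

Modulo-2 division of 1111000111100 by 11101:
  pos 0: 11110 XOR 11101 = 00011
  pos 3: 11001 XOR 11101 = 00100
  pos 5: 10011 XOR 11101 = 01110
  pos 6: 11101 XOR 11101 = 00000
Remainder = 0000 (zero — the frame passes the CRC check).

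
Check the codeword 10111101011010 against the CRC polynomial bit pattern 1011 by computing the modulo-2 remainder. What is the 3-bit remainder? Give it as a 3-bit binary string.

Modulo-2 division of 10111101011010 by 1011:
  pos 0: 1011 XOR 1011 = 0000
  pos 4: 1101 XOR 1011 = 0110
  pos 5: 1100 XOR 1011 = 0111
  pos 6: 1111 XOR 1011 = 0100
  pos 7: 1001 XOR 1011 = 0010
  pos 9: 1001 XOR 1011 = 0010
Remainder = 100 (nonzero — an error is detected).

100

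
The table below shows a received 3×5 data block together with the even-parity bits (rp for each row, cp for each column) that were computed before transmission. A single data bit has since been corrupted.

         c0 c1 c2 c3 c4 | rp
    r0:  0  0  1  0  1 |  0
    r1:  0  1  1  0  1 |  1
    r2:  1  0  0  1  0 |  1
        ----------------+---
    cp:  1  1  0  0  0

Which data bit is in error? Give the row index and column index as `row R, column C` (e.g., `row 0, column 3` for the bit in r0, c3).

row 2, column 3

Recompute each row's even parity and compare to rp:
  r0: data parity 0, sent rp 0 → ok
  r1: data parity 1, sent rp 1 → ok
  r2: data parity 0, sent rp 1 → mismatch
Recompute each column's even parity and compare to cp:
  c0: data parity 1, sent cp 1 → ok
  c1: data parity 1, sent cp 1 → ok
  c2: data parity 0, sent cp 0 → ok
  c3: data parity 1, sent cp 0 → mismatch
  c4: data parity 0, sent cp 0 → ok
Exactly one row (r2) and one column (c3) fail → the flipped bit is at their intersection.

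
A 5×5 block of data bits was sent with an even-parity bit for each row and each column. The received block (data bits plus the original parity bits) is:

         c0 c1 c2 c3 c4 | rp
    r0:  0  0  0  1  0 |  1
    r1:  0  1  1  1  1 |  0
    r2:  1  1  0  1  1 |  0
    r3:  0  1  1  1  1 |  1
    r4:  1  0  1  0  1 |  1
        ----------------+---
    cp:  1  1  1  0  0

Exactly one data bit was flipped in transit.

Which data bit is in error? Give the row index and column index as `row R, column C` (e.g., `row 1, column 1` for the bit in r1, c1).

row 3, column 0

Recompute each row's even parity and compare to rp:
  r0: data parity 1, sent rp 1 → ok
  r1: data parity 0, sent rp 0 → ok
  r2: data parity 0, sent rp 0 → ok
  r3: data parity 0, sent rp 1 → mismatch
  r4: data parity 1, sent rp 1 → ok
Recompute each column's even parity and compare to cp:
  c0: data parity 0, sent cp 1 → mismatch
  c1: data parity 1, sent cp 1 → ok
  c2: data parity 1, sent cp 1 → ok
  c3: data parity 0, sent cp 0 → ok
  c4: data parity 0, sent cp 0 → ok
Exactly one row (r3) and one column (c0) fail → the flipped bit is at their intersection.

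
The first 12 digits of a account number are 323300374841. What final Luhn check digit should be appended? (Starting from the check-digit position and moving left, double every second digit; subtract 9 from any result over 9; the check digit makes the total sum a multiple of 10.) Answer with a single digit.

9

Partial digits right→left: 1 4 8 4 7 3 0 0 3 3 2 3
Double every second digit counting from the check-digit position (so the 1st, 3rd, 5th, ... of the partial from the right).
  doubled (with −9 where >9): 2 7 5 0 6 4 → sum 24
  kept as-is: 4 4 3 0 3 3 → sum 17
Total = 24 + 17 = 41.
Check digit = (10 − (41 mod 10)) mod 10 = 9.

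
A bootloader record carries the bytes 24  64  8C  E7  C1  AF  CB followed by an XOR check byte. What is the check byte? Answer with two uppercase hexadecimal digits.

XOR the bytes together:
  start with 0x24
  0x24 ⊕ 0x64 = 0x40
  0x40 ⊕ 0x8C = 0xCC
  0xCC ⊕ 0xE7 = 0x2B
  0x2B ⊕ 0xC1 = 0xEA
  0xEA ⊕ 0xAF = 0x45
  0x45 ⊕ 0xCB = 0x8E

8E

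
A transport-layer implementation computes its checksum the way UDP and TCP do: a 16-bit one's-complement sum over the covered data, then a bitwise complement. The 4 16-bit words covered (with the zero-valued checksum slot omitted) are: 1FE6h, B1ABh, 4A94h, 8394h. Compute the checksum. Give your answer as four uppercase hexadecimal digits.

6045

One's-complement addition (fold any carry out of bit 15 back into bit 0):
  0x1FE6 + 0xB1AB = 0x0D191
  0xD191 + 0x4A94 = 0x11C25 → wrap carry → 0x1C26
  0x1C26 + 0x8394 = 0x09FBA
One's-complement sum = 0x9FBA.
Checksum = ~0x9FBA & 0xFFFF = 0x6045.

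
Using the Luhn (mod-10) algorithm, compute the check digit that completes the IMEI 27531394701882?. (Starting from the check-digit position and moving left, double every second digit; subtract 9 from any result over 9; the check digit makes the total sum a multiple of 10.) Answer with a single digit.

Partial digits right→left: 2 8 8 1 0 7 4 9 3 1 3 5 7 2
Double every second digit counting from the check-digit position (so the 1st, 3rd, 5th, ... of the partial from the right).
  doubled (with −9 where >9): 4 7 0 8 6 6 5 → sum 36
  kept as-is: 8 1 7 9 1 5 2 → sum 33
Total = 36 + 33 = 69.
Check digit = (10 − (69 mod 10)) mod 10 = 1.

1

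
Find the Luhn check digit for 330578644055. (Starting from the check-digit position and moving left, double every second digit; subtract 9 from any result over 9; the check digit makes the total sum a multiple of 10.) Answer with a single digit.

Partial digits right→left: 5 5 0 4 4 6 8 7 5 0 3 3
Double every second digit counting from the check-digit position (so the 1st, 3rd, 5th, ... of the partial from the right).
  doubled (with −9 where >9): 1 0 8 7 1 6 → sum 23
  kept as-is: 5 4 6 7 0 3 → sum 25
Total = 23 + 25 = 48.
Check digit = (10 − (48 mod 10)) mod 10 = 2.

2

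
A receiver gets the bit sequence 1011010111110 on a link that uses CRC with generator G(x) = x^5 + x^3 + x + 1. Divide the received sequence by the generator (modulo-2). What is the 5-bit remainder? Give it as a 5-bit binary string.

00111

Modulo-2 division of 1011010111110 by 101011:
  pos 0: 101101 XOR 101011 = 000110
  pos 3: 110011 XOR 101011 = 011000
  pos 4: 110001 XOR 101011 = 011010
  pos 5: 110101 XOR 101011 = 011110
  pos 6: 111101 XOR 101011 = 010110
  pos 7: 101100 XOR 101011 = 000111
Remainder = 00111 (nonzero — an error is detected).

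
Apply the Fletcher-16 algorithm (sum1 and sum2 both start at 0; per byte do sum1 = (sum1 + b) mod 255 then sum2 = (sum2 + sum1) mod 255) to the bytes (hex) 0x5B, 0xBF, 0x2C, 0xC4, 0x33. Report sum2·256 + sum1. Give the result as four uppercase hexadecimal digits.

Running sums (mod 255):
  after byte 0 (0x5B): sum1=91, sum2=91
  after byte 1 (0xBF): sum1=27, sum2=118
  after byte 2 (0x2C): sum1=71, sum2=189
  after byte 3 (0xC4): sum1=12, sum2=201
  after byte 4 (0x33): sum1=63, sum2=9
Checksum = sum2·256 + sum1 = 9·256 + 63 = 2367 = 0x093F.

093F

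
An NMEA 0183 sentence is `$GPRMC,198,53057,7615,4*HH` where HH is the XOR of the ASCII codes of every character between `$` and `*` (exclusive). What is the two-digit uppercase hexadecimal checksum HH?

XOR the ASCII codes of the payload characters:
  'G' = 0x47 → acc = 0x47
  'P' = 0x50 → acc = 0x17
  'R' = 0x52 → acc = 0x45
  'M' = 0x4D → acc = 0x08
  'C' = 0x43 → acc = 0x4B
  ',' = 0x2C → acc = 0x67
  '1' = 0x31 → acc = 0x56
  '9' = 0x39 → acc = 0x6F
  '8' = 0x38 → acc = 0x57
  ',' = 0x2C → acc = 0x7B
  '5' = 0x35 → acc = 0x4E
  '3' = 0x33 → acc = 0x7D
  '0' = 0x30 → acc = 0x4D
  '5' = 0x35 → acc = 0x78
  '7' = 0x37 → acc = 0x4F
  ',' = 0x2C → acc = 0x63
  '7' = 0x37 → acc = 0x54
  '6' = 0x36 → acc = 0x62
  '1' = 0x31 → acc = 0x53
  '5' = 0x35 → acc = 0x66
  ',' = 0x2C → acc = 0x4A
  '4' = 0x34 → acc = 0x7E
Checksum = 0x7E.

7E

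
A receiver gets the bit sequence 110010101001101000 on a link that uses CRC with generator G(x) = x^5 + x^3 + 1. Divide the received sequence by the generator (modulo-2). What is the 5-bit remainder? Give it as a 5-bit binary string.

Modulo-2 division of 110010101001101000 by 101001:
  pos 0: 110010 XOR 101001 = 011011
  pos 1: 110111 XOR 101001 = 011110
  pos 2: 111100 XOR 101001 = 010101
  pos 3: 101011 XOR 101001 = 000010
  pos 7: 100011 XOR 101001 = 001010
  pos 9: 101001 XOR 101001 = 000000
Remainder = 00000 (zero — the frame passes the CRC check).

00000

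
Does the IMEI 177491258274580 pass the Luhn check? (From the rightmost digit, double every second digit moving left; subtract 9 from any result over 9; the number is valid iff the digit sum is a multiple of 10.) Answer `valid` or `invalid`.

From the right, keep odd positions and double even positions (subtract 9 from any doubled value over 9):
  doubled (positions 2,4,...): 7 8 4 1 2 8 5 → sum 35
  kept (positions 1,3,...): 0 5 7 8 2 9 7 1 → sum 39
Total = 74.
74 mod 10 = 4, so the number is invalid.

invalid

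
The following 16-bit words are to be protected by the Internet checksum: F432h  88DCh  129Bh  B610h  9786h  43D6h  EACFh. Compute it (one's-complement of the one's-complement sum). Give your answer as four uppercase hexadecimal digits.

F417

One's-complement addition (fold any carry out of bit 15 back into bit 0):
  0xF432 + 0x88DC = 0x17D0E → wrap carry → 0x7D0F
  0x7D0F + 0x129B = 0x08FAA
  0x8FAA + 0xB610 = 0x145BA → wrap carry → 0x45BB
  0x45BB + 0x9786 = 0x0DD41
  0xDD41 + 0x43D6 = 0x12117 → wrap carry → 0x2118
  0x2118 + 0xEACF = 0x10BE7 → wrap carry → 0x0BE8
One's-complement sum = 0x0BE8.
Checksum = ~0x0BE8 & 0xFFFF = 0xF417.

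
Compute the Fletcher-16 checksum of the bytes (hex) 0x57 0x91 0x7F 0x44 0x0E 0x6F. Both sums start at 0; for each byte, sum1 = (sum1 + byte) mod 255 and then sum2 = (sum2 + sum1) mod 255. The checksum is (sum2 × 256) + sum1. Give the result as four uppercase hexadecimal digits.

Running sums (mod 255):
  after byte 0 (0x57): sum1=87, sum2=87
  after byte 1 (0x91): sum1=232, sum2=64
  after byte 2 (0x7F): sum1=104, sum2=168
  after byte 3 (0x44): sum1=172, sum2=85
  after byte 4 (0x0E): sum1=186, sum2=16
  after byte 5 (0x6F): sum1=42, sum2=58
Checksum = sum2·256 + sum1 = 58·256 + 42 = 14890 = 0x3A2A.

3A2A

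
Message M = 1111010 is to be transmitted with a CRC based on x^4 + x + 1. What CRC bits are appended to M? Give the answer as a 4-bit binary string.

0101

Append 4 zeros: 11110100000. Divide by 10011 (XOR where the leading bit is 1):
  pos 0: 11110 XOR 10011 = 01101
  pos 1: 11011 XOR 10011 = 01000
  pos 2: 10000 XOR 10011 = 00011
  pos 5: 11000 XOR 10011 = 01011
  pos 6: 10110 XOR 10011 = 00101
Remainder (last 4 bits) = 0101. This is the CRC / FCS.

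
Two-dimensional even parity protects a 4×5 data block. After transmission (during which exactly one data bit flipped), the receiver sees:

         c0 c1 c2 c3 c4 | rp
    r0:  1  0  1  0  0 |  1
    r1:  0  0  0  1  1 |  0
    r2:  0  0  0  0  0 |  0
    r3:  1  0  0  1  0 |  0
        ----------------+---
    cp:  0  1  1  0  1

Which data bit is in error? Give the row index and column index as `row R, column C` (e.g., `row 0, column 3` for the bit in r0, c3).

Recompute each row's even parity and compare to rp:
  r0: data parity 0, sent rp 1 → mismatch
  r1: data parity 0, sent rp 0 → ok
  r2: data parity 0, sent rp 0 → ok
  r3: data parity 0, sent rp 0 → ok
Recompute each column's even parity and compare to cp:
  c0: data parity 0, sent cp 0 → ok
  c1: data parity 0, sent cp 1 → mismatch
  c2: data parity 1, sent cp 1 → ok
  c3: data parity 0, sent cp 0 → ok
  c4: data parity 1, sent cp 1 → ok
Exactly one row (r0) and one column (c1) fail → the flipped bit is at their intersection.

row 0, column 1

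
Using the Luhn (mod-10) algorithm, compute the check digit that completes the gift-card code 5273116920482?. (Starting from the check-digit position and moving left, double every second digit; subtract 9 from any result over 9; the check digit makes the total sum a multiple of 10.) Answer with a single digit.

Partial digits right→left: 2 8 4 0 2 9 6 1 1 3 7 2 5
Double every second digit counting from the check-digit position (so the 1st, 3rd, 5th, ... of the partial from the right).
  doubled (with −9 where >9): 4 8 4 3 2 5 1 → sum 27
  kept as-is: 8 0 9 1 3 2 → sum 23
Total = 27 + 23 = 50.
Check digit = (10 − (50 mod 10)) mod 10 = 0.

0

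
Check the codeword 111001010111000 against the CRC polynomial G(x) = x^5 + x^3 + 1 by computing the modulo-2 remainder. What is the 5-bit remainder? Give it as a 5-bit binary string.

01001

Modulo-2 division of 111001010111000 by 101001:
  pos 0: 111001 XOR 101001 = 010000
  pos 1: 100000 XOR 101001 = 001001
  pos 3: 100110 XOR 101001 = 001111
  pos 5: 111111 XOR 101001 = 010110
  pos 6: 101101 XOR 101001 = 000100
  pos 9: 100000 XOR 101001 = 001001
Remainder = 01001 (nonzero — an error is detected).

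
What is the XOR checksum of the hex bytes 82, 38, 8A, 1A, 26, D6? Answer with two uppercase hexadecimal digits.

XOR the bytes together:
  start with 0x82
  0x82 ⊕ 0x38 = 0xBA
  0xBA ⊕ 0x8A = 0x30
  0x30 ⊕ 0x1A = 0x2A
  0x2A ⊕ 0x26 = 0x0C
  0x0C ⊕ 0xD6 = 0xDA

DA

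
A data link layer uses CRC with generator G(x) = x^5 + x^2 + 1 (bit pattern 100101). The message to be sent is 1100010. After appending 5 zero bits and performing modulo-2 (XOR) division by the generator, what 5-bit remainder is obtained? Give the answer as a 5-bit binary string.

Append 5 zeros: 110001000000. Divide by 100101 (XOR where the leading bit is 1):
  pos 0: 110001 XOR 100101 = 010100
  pos 1: 101000 XOR 100101 = 001101
  pos 3: 110100 XOR 100101 = 010001
  pos 4: 100010 XOR 100101 = 000111
Remainder (last 5 bits) = 11100. This is the CRC / FCS.

11100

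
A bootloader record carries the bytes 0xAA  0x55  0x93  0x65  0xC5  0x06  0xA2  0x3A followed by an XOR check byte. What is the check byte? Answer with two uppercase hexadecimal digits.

52

XOR the bytes together:
  start with 0xAA
  0xAA ⊕ 0x55 = 0xFF
  0xFF ⊕ 0x93 = 0x6C
  0x6C ⊕ 0x65 = 0x09
  0x09 ⊕ 0xC5 = 0xCC
  0xCC ⊕ 0x06 = 0xCA
  0xCA ⊕ 0xA2 = 0x68
  0x68 ⊕ 0x3A = 0x52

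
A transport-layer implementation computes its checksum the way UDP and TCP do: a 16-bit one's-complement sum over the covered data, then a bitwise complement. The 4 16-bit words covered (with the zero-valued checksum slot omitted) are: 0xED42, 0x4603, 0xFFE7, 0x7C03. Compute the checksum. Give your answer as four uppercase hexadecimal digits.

50CE

One's-complement addition (fold any carry out of bit 15 back into bit 0):
  0xED42 + 0x4603 = 0x13345 → wrap carry → 0x3346
  0x3346 + 0xFFE7 = 0x1332D → wrap carry → 0x332E
  0x332E + 0x7C03 = 0x0AF31
One's-complement sum = 0xAF31.
Checksum = ~0xAF31 & 0xFFFF = 0x50CE.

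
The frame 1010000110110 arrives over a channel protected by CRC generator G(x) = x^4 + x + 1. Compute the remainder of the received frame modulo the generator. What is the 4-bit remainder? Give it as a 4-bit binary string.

Modulo-2 division of 1010000110110 by 10011:
  pos 0: 10100 XOR 10011 = 00111
  pos 2: 11100 XOR 10011 = 01111
  pos 3: 11111 XOR 10011 = 01100
  pos 4: 11001 XOR 10011 = 01010
  pos 5: 10100 XOR 10011 = 00111
  pos 7: 11111 XOR 10011 = 01100
  pos 8: 11000 XOR 10011 = 01011
Remainder = 1011 (nonzero — an error is detected).

1011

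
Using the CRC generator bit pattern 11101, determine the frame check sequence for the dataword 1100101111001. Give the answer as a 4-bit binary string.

0011

Append 4 zeros: 11001011110010000. Divide by 11101 (XOR where the leading bit is 1):
  pos 0: 11001 XOR 11101 = 00100
  pos 2: 10001 XOR 11101 = 01100
  pos 3: 11001 XOR 11101 = 00100
  pos 5: 10011 XOR 11101 = 01110
  pos 6: 11100 XOR 11101 = 00001
  pos 10: 10100 XOR 11101 = 01001
  pos 11: 10010 XOR 11101 = 01111
  pos 12: 11110 XOR 11101 = 00011
Remainder (last 4 bits) = 0011. This is the CRC / FCS.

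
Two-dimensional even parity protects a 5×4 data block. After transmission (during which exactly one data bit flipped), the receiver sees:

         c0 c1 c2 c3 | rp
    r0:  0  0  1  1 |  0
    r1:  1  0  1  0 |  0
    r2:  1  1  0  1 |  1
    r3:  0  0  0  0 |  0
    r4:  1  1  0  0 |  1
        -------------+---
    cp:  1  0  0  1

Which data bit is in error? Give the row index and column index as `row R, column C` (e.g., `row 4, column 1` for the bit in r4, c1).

row 4, column 3

Recompute each row's even parity and compare to rp:
  r0: data parity 0, sent rp 0 → ok
  r1: data parity 0, sent rp 0 → ok
  r2: data parity 1, sent rp 1 → ok
  r3: data parity 0, sent rp 0 → ok
  r4: data parity 0, sent rp 1 → mismatch
Recompute each column's even parity and compare to cp:
  c0: data parity 1, sent cp 1 → ok
  c1: data parity 0, sent cp 0 → ok
  c2: data parity 0, sent cp 0 → ok
  c3: data parity 0, sent cp 1 → mismatch
Exactly one row (r4) and one column (c3) fail → the flipped bit is at their intersection.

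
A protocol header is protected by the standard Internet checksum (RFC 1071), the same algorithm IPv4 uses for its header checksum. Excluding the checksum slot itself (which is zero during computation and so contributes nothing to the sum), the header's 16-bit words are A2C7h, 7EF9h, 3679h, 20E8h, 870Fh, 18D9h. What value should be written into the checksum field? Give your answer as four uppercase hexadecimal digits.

One's-complement addition (fold any carry out of bit 15 back into bit 0):
  0xA2C7 + 0x7EF9 = 0x121C0 → wrap carry → 0x21C1
  0x21C1 + 0x3679 = 0x0583A
  0x583A + 0x20E8 = 0x07922
  0x7922 + 0x870F = 0x10031 → wrap carry → 0x0032
  0x0032 + 0x18D9 = 0x0190B
One's-complement sum = 0x190B.
Checksum = ~0x190B & 0xFFFF = 0xE6F4.

E6F4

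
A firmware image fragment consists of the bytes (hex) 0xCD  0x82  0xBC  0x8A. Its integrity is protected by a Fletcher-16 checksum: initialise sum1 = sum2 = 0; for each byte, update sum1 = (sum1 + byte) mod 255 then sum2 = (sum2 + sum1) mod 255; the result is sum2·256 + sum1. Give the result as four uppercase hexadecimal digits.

C297

Running sums (mod 255):
  after byte 0 (0xCD): sum1=205, sum2=205
  after byte 1 (0x82): sum1=80, sum2=30
  after byte 2 (0xBC): sum1=13, sum2=43
  after byte 3 (0x8A): sum1=151, sum2=194
Checksum = sum2·256 + sum1 = 194·256 + 151 = 49815 = 0xC297.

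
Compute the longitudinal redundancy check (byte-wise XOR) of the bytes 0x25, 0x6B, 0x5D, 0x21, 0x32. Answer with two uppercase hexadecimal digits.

XOR the bytes together:
  start with 0x25
  0x25 ⊕ 0x6B = 0x4E
  0x4E ⊕ 0x5D = 0x13
  0x13 ⊕ 0x21 = 0x32
  0x32 ⊕ 0x32 = 0x00

00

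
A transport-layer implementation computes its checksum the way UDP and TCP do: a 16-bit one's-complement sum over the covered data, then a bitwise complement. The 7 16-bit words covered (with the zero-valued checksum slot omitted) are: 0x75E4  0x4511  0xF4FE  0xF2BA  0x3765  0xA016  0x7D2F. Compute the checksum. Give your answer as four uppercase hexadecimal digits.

08A5

One's-complement addition (fold any carry out of bit 15 back into bit 0):
  0x75E4 + 0x4511 = 0x0BAF5
  0xBAF5 + 0xF4FE = 0x1AFF3 → wrap carry → 0xAFF4
  0xAFF4 + 0xF2BA = 0x1A2AE → wrap carry → 0xA2AF
  0xA2AF + 0x3765 = 0x0DA14
  0xDA14 + 0xA016 = 0x17A2A → wrap carry → 0x7A2B
  0x7A2B + 0x7D2F = 0x0F75A
One's-complement sum = 0xF75A.
Checksum = ~0xF75A & 0xFFFF = 0x08A5.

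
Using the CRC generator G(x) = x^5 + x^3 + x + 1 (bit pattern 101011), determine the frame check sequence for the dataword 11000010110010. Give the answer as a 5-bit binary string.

01111

Append 5 zeros: 1100001011001000000. Divide by 101011 (XOR where the leading bit is 1):
  pos 0: 110000 XOR 101011 = 011011
  pos 1: 110111 XOR 101011 = 011100
  pos 2: 111000 XOR 101011 = 010011
  pos 3: 100111 XOR 101011 = 001100
  pos 5: 110010 XOR 101011 = 011001
  pos 6: 110010 XOR 101011 = 011001
  pos 7: 110011 XOR 101011 = 011000
  pos 8: 110000 XOR 101011 = 011011
  pos 9: 110110 XOR 101011 = 011101
  pos 10: 111010 XOR 101011 = 010001
  pos 11: 100010 XOR 101011 = 001001
  pos 13: 100100 XOR 101011 = 001111
Remainder (last 5 bits) = 01111. This is the CRC / FCS.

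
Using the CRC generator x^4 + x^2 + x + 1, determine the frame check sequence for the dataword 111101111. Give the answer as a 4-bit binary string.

Append 4 zeros: 1111011110000. Divide by 10111 (XOR where the leading bit is 1):
  pos 0: 11110 XOR 10111 = 01001
  pos 1: 10011 XOR 10111 = 00100
  pos 3: 10011 XOR 10111 = 00100
  pos 5: 10010 XOR 10111 = 00101
  pos 7: 10100 XOR 10111 = 00011
Remainder (last 4 bits) = 0110. This is the CRC / FCS.

0110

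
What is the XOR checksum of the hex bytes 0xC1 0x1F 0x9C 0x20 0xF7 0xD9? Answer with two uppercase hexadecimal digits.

4C

XOR the bytes together:
  start with 0xC1
  0xC1 ⊕ 0x1F = 0xDE
  0xDE ⊕ 0x9C = 0x42
  0x42 ⊕ 0x20 = 0x62
  0x62 ⊕ 0xF7 = 0x95
  0x95 ⊕ 0xD9 = 0x4C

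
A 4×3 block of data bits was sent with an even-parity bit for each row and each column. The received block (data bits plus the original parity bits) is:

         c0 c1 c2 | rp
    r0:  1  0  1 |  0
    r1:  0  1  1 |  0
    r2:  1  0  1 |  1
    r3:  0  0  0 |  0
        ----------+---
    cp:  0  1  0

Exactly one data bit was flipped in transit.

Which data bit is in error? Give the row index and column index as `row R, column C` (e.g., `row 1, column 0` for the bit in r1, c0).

row 2, column 2

Recompute each row's even parity and compare to rp:
  r0: data parity 0, sent rp 0 → ok
  r1: data parity 0, sent rp 0 → ok
  r2: data parity 0, sent rp 1 → mismatch
  r3: data parity 0, sent rp 0 → ok
Recompute each column's even parity and compare to cp:
  c0: data parity 0, sent cp 0 → ok
  c1: data parity 1, sent cp 1 → ok
  c2: data parity 1, sent cp 0 → mismatch
Exactly one row (r2) and one column (c2) fail → the flipped bit is at their intersection.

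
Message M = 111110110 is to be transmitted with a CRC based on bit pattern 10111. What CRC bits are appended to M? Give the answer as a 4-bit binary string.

0010

Append 4 zeros: 1111101100000. Divide by 10111 (XOR where the leading bit is 1):
  pos 0: 11111 XOR 10111 = 01000
  pos 1: 10000 XOR 10111 = 00111
  pos 3: 11111 XOR 10111 = 01000
  pos 4: 10000 XOR 10111 = 00111
  pos 6: 11100 XOR 10111 = 01011
  pos 7: 10110 XOR 10111 = 00001
Remainder (last 4 bits) = 0010. This is the CRC / FCS.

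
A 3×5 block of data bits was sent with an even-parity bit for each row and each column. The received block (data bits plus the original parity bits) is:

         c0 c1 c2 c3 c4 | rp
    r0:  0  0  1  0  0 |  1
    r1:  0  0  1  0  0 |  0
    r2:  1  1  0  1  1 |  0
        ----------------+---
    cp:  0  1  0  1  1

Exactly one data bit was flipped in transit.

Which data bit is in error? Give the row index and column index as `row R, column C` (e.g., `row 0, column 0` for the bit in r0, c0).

row 1, column 0

Recompute each row's even parity and compare to rp:
  r0: data parity 1, sent rp 1 → ok
  r1: data parity 1, sent rp 0 → mismatch
  r2: data parity 0, sent rp 0 → ok
Recompute each column's even parity and compare to cp:
  c0: data parity 1, sent cp 0 → mismatch
  c1: data parity 1, sent cp 1 → ok
  c2: data parity 0, sent cp 0 → ok
  c3: data parity 1, sent cp 1 → ok
  c4: data parity 1, sent cp 1 → ok
Exactly one row (r1) and one column (c0) fail → the flipped bit is at their intersection.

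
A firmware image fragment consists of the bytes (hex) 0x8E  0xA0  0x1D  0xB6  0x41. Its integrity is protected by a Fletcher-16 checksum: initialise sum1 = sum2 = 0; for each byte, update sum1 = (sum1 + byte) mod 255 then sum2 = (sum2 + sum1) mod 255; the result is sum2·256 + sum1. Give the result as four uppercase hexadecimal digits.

5144

Running sums (mod 255):
  after byte 0 (0x8E): sum1=142, sum2=142
  after byte 1 (0xA0): sum1=47, sum2=189
  after byte 2 (0x1D): sum1=76, sum2=10
  after byte 3 (0xB6): sum1=3, sum2=13
  after byte 4 (0x41): sum1=68, sum2=81
Checksum = sum2·256 + sum1 = 81·256 + 68 = 20804 = 0x5144.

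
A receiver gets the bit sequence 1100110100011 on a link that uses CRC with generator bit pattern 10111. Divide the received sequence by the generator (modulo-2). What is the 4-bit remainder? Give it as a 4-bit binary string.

Modulo-2 division of 1100110100011 by 10111:
  pos 0: 11001 XOR 10111 = 01110
  pos 1: 11101 XOR 10111 = 01010
  pos 2: 10100 XOR 10111 = 00011
  pos 5: 11100 XOR 10111 = 01011
  pos 6: 10110 XOR 10111 = 00001
Remainder = 0111 (nonzero — an error is detected).

0111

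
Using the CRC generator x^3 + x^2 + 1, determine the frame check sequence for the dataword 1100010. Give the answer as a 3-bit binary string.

001

Append 3 zeros: 1100010000. Divide by 1101 (XOR where the leading bit is 1):
  pos 0: 1100 XOR 1101 = 0001
  pos 3: 1010 XOR 1101 = 0111
  pos 4: 1110 XOR 1101 = 0011
  pos 6: 1100 XOR 1101 = 0001
Remainder (last 3 bits) = 001. This is the CRC / FCS.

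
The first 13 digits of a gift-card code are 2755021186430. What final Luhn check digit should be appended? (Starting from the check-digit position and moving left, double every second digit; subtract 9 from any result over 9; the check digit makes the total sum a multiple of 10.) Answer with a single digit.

Partial digits right→left: 0 3 4 6 8 1 1 2 0 5 5 7 2
Double every second digit counting from the check-digit position (so the 1st, 3rd, 5th, ... of the partial from the right).
  doubled (with −9 where >9): 0 8 7 2 0 1 4 → sum 22
  kept as-is: 3 6 1 2 5 7 → sum 24
Total = 22 + 24 = 46.
Check digit = (10 − (46 mod 10)) mod 10 = 4.

4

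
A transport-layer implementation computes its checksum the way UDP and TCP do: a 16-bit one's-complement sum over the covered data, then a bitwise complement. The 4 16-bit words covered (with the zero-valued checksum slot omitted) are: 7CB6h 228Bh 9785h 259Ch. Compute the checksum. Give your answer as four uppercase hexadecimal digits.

One's-complement addition (fold any carry out of bit 15 back into bit 0):
  0x7CB6 + 0x228B = 0x09F41
  0x9F41 + 0x9785 = 0x136C6 → wrap carry → 0x36C7
  0x36C7 + 0x259C = 0x05C63
One's-complement sum = 0x5C63.
Checksum = ~0x5C63 & 0xFFFF = 0xA39C.

A39C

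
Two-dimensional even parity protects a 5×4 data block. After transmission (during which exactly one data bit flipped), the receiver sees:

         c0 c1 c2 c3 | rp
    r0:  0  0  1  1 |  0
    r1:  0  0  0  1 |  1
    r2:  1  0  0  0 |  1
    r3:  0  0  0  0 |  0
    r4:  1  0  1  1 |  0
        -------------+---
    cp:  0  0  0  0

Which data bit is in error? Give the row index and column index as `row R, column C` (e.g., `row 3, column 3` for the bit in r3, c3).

row 4, column 3

Recompute each row's even parity and compare to rp:
  r0: data parity 0, sent rp 0 → ok
  r1: data parity 1, sent rp 1 → ok
  r2: data parity 1, sent rp 1 → ok
  r3: data parity 0, sent rp 0 → ok
  r4: data parity 1, sent rp 0 → mismatch
Recompute each column's even parity and compare to cp:
  c0: data parity 0, sent cp 0 → ok
  c1: data parity 0, sent cp 0 → ok
  c2: data parity 0, sent cp 0 → ok
  c3: data parity 1, sent cp 0 → mismatch
Exactly one row (r4) and one column (c3) fail → the flipped bit is at their intersection.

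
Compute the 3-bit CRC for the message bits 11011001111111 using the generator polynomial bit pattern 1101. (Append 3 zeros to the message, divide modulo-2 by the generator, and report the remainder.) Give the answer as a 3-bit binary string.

011

Append 3 zeros: 11011001111111000. Divide by 1101 (XOR where the leading bit is 1):
  pos 0: 1101 XOR 1101 = 0000
  pos 4: 1001 XOR 1101 = 0100
  pos 5: 1001 XOR 1101 = 0100
  pos 6: 1001 XOR 1101 = 0100
  pos 7: 1001 XOR 1101 = 0100
  pos 8: 1001 XOR 1101 = 0100
  pos 9: 1001 XOR 1101 = 0100
  pos 10: 1001 XOR 1101 = 0100
  pos 11: 1000 XOR 1101 = 0101
  pos 12: 1010 XOR 1101 = 0111
  pos 13: 1110 XOR 1101 = 0011
Remainder (last 3 bits) = 011. This is the CRC / FCS.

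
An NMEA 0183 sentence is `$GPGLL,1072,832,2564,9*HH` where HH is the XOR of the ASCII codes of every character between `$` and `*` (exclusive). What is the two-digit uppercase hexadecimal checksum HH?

51

XOR the ASCII codes of the payload characters:
  'G' = 0x47 → acc = 0x47
  'P' = 0x50 → acc = 0x17
  'G' = 0x47 → acc = 0x50
  'L' = 0x4C → acc = 0x1C
  'L' = 0x4C → acc = 0x50
  ',' = 0x2C → acc = 0x7C
  '1' = 0x31 → acc = 0x4D
  '0' = 0x30 → acc = 0x7D
  '7' = 0x37 → acc = 0x4A
  '2' = 0x32 → acc = 0x78
  ',' = 0x2C → acc = 0x54
  '8' = 0x38 → acc = 0x6C
  '3' = 0x33 → acc = 0x5F
  '2' = 0x32 → acc = 0x6D
  ',' = 0x2C → acc = 0x41
  '2' = 0x32 → acc = 0x73
  '5' = 0x35 → acc = 0x46
  '6' = 0x36 → acc = 0x70
  '4' = 0x34 → acc = 0x44
  ',' = 0x2C → acc = 0x68
  '9' = 0x39 → acc = 0x51
Checksum = 0x51.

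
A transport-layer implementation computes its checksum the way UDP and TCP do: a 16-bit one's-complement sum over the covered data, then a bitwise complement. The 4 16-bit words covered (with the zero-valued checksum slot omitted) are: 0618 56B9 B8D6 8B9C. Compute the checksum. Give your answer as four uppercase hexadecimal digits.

5EBB

One's-complement addition (fold any carry out of bit 15 back into bit 0):
  0x0618 + 0x56B9 = 0x05CD1
  0x5CD1 + 0xB8D6 = 0x115A7 → wrap carry → 0x15A8
  0x15A8 + 0x8B9C = 0x0A144
One's-complement sum = 0xA144.
Checksum = ~0xA144 & 0xFFFF = 0x5EBB.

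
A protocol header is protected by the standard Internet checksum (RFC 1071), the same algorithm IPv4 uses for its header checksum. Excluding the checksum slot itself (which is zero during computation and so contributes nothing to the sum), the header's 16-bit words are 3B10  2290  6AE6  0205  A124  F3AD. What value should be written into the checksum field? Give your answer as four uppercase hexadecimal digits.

A0A1

One's-complement addition (fold any carry out of bit 15 back into bit 0):
  0x3B10 + 0x2290 = 0x05DA0
  0x5DA0 + 0x6AE6 = 0x0C886
  0xC886 + 0x0205 = 0x0CA8B
  0xCA8B + 0xA124 = 0x16BAF → wrap carry → 0x6BB0
  0x6BB0 + 0xF3AD = 0x15F5D → wrap carry → 0x5F5E
One's-complement sum = 0x5F5E.
Checksum = ~0x5F5E & 0xFFFF = 0xA0A1.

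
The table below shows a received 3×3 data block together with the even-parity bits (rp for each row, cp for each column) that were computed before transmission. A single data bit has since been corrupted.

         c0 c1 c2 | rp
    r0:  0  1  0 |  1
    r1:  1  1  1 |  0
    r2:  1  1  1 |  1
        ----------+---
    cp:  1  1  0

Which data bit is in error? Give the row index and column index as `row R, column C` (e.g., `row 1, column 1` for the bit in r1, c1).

Recompute each row's even parity and compare to rp:
  r0: data parity 1, sent rp 1 → ok
  r1: data parity 1, sent rp 0 → mismatch
  r2: data parity 1, sent rp 1 → ok
Recompute each column's even parity and compare to cp:
  c0: data parity 0, sent cp 1 → mismatch
  c1: data parity 1, sent cp 1 → ok
  c2: data parity 0, sent cp 0 → ok
Exactly one row (r1) and one column (c0) fail → the flipped bit is at their intersection.

row 1, column 0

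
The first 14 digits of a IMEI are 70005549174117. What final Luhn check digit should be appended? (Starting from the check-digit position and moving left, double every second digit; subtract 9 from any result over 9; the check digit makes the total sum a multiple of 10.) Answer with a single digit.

6

Partial digits right→left: 7 1 1 4 7 1 9 4 5 5 0 0 0 7
Double every second digit counting from the check-digit position (so the 1st, 3rd, 5th, ... of the partial from the right).
  doubled (with −9 where >9): 5 2 5 9 1 0 0 → sum 22
  kept as-is: 1 4 1 4 5 0 7 → sum 22
Total = 22 + 22 = 44.
Check digit = (10 − (44 mod 10)) mod 10 = 6.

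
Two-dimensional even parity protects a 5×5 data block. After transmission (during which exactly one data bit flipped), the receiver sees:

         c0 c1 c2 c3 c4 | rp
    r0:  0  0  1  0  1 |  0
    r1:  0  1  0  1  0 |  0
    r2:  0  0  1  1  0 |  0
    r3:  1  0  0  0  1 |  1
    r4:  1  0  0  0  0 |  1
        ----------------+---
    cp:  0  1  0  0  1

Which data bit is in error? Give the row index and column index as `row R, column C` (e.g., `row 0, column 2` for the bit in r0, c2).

Recompute each row's even parity and compare to rp:
  r0: data parity 0, sent rp 0 → ok
  r1: data parity 0, sent rp 0 → ok
  r2: data parity 0, sent rp 0 → ok
  r3: data parity 0, sent rp 1 → mismatch
  r4: data parity 1, sent rp 1 → ok
Recompute each column's even parity and compare to cp:
  c0: data parity 0, sent cp 0 → ok
  c1: data parity 1, sent cp 1 → ok
  c2: data parity 0, sent cp 0 → ok
  c3: data parity 0, sent cp 0 → ok
  c4: data parity 0, sent cp 1 → mismatch
Exactly one row (r3) and one column (c4) fail → the flipped bit is at their intersection.

row 3, column 4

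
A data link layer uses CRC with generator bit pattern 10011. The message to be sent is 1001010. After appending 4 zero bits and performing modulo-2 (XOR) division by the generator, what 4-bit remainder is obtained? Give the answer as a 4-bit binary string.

Append 4 zeros: 10010100000. Divide by 10011 (XOR where the leading bit is 1):
  pos 0: 10010 XOR 10011 = 00001
  pos 4: 11000 XOR 10011 = 01011
  pos 5: 10110 XOR 10011 = 00101
Remainder (last 4 bits) = 1010. This is the CRC / FCS.

1010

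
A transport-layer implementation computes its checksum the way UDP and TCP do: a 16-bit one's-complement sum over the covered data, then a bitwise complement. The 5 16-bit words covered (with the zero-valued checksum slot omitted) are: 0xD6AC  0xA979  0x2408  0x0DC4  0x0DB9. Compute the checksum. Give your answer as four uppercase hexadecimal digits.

4054

One's-complement addition (fold any carry out of bit 15 back into bit 0):
  0xD6AC + 0xA979 = 0x18025 → wrap carry → 0x8026
  0x8026 + 0x2408 = 0x0A42E
  0xA42E + 0x0DC4 = 0x0B1F2
  0xB1F2 + 0x0DB9 = 0x0BFAB
One's-complement sum = 0xBFAB.
Checksum = ~0xBFAB & 0xFFFF = 0x4054.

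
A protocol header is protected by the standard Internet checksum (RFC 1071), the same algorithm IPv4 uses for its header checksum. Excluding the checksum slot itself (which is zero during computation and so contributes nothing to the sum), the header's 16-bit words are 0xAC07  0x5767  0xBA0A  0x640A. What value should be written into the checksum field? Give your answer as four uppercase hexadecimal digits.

DE7B

One's-complement addition (fold any carry out of bit 15 back into bit 0):
  0xAC07 + 0x5767 = 0x1036E → wrap carry → 0x036F
  0x036F + 0xBA0A = 0x0BD79
  0xBD79 + 0x640A = 0x12183 → wrap carry → 0x2184
One's-complement sum = 0x2184.
Checksum = ~0x2184 & 0xFFFF = 0xDE7B.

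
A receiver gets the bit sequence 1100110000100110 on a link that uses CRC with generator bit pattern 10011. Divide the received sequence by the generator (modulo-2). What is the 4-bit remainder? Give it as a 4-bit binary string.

Modulo-2 division of 1100110000100110 by 10011:
  pos 0: 11001 XOR 10011 = 01010
  pos 1: 10101 XOR 10011 = 00110
  pos 3: 11000 XOR 10011 = 01011
  pos 4: 10110 XOR 10011 = 00101
  pos 6: 10101 XOR 10011 = 00110
  pos 8: 11000 XOR 10011 = 01011
  pos 9: 10111 XOR 10011 = 00100
  pos 11: 10010 XOR 10011 = 00001
Remainder = 0001 (nonzero — an error is detected).

0001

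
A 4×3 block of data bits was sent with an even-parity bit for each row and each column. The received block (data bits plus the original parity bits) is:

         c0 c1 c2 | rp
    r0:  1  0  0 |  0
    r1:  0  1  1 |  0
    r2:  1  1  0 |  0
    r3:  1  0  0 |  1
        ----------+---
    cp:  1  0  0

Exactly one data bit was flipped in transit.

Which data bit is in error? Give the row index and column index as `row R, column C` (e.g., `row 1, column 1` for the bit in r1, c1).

Recompute each row's even parity and compare to rp:
  r0: data parity 1, sent rp 0 → mismatch
  r1: data parity 0, sent rp 0 → ok
  r2: data parity 0, sent rp 0 → ok
  r3: data parity 1, sent rp 1 → ok
Recompute each column's even parity and compare to cp:
  c0: data parity 1, sent cp 1 → ok
  c1: data parity 0, sent cp 0 → ok
  c2: data parity 1, sent cp 0 → mismatch
Exactly one row (r0) and one column (c2) fail → the flipped bit is at their intersection.

row 0, column 2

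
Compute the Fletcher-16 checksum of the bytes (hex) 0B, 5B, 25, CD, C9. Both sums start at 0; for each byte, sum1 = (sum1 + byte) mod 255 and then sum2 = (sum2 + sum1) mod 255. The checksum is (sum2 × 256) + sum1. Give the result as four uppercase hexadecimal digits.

7923

Running sums (mod 255):
  after byte 0 (0B): sum1=11, sum2=11
  after byte 1 (5B): sum1=102, sum2=113
  after byte 2 (25): sum1=139, sum2=252
  after byte 3 (CD): sum1=89, sum2=86
  after byte 4 (C9): sum1=35, sum2=121
Checksum = sum2·256 + sum1 = 121·256 + 35 = 31011 = 0x7923.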